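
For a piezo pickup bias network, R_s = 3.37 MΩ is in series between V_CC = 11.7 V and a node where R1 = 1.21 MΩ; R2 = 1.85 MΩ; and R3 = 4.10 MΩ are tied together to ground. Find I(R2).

I ≈ 0.984 µA

Equivalent of the parallel group: R_p = 0.6208 MΩ.
V_A = 11.7 × 0.6208/3.991 = 1.820 V.
Branch current I = V_A/R2 = 1.820/1.85 = 0.9838 µA.
(Check via current divider: I_total = 2.932 µA; share G_k/ΣG = 0.3356 → same result.)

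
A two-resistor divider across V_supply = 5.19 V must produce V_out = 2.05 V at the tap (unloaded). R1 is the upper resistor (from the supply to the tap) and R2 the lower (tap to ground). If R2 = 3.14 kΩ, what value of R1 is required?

V_out/V_supply = R2/(R1+R2) = 0.3950.
Rearranging, R1 = R2·(1−k)/k = 3.14 × 1.532 = 4.810 kΩ.

R1 ≈ 4.81 kΩ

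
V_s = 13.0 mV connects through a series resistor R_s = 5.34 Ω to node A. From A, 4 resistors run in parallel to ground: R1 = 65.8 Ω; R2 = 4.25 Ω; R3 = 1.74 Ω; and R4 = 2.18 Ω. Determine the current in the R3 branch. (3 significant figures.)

Equivalent of the parallel group: R_p = 0.7789 Ω.
Node voltage V_A = V_s · R_p/(R_s + R_p) = 13.0 × 0.1273 = 1.655 mV.
Branch current I = V_A/R3 = 1.655/1.74 = 0.9510 mA.

I ≈ 0.951 mA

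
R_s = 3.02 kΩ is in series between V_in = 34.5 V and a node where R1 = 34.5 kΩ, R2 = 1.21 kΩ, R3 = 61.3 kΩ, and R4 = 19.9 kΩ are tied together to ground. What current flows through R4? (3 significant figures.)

Parallel bank: R_p = 1/(1/34.5 + 1/1.21 + 1/61.3 + 1/19.9) = 1.085 kΩ.
Node voltage V_A = V_in · R_p/(R_s + R_p) = 34.5 × 0.2642 = 9.116 V.
I(R4) = V_A / R4 = 9.116/19.9 = 0.4581 mA.

I ≈ 0.458 mA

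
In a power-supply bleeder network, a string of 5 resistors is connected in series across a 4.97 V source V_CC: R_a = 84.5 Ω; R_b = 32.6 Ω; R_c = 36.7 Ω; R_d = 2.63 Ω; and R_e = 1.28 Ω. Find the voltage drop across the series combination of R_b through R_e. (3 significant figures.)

ΣR = 84.5 + 32.6 + 36.7 + 2.63 + 1.28 = 157.7 Ω.
R_{R_b..R_e} = 32.6 + 36.7 + 2.63 + 1.28 = 73.21 Ω.
Voltage divider: V = V_CC · (73.21 / 157.7) = 4.97 × 0.4642 = 2.307 V.

V ≈ 2.31 V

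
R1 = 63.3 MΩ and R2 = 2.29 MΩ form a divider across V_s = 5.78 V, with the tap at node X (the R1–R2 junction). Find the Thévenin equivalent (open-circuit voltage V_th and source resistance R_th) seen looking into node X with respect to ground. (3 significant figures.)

V_th ≈ 0.202 V, R_th ≈ 2.21 MΩ

Open-circuit (no load on X): V_th = V_s · R2/(R1 + R2) = 5.78 × 2.29/(63.30 + 2.29) = 0.2018 V.
Zeroing V_s shorts the top of R1 to ground, so R_th = R1 ‖ R2 = 2.210 MΩ.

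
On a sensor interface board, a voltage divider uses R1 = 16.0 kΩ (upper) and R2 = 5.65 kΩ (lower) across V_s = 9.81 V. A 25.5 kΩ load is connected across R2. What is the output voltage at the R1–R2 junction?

V_out ≈ 2.20 V

First combine the lower leg with the load: R2 ‖ R_L = 4.625 kΩ.
Now apply the divider: V_out = 9.81 × 0.2242 = 2.200 V.
(Unloaded it would be 2.56 V; the load pulls it down.)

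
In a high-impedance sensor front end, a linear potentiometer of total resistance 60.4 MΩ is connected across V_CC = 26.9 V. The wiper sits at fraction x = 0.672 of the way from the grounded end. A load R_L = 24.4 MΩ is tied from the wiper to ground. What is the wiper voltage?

Lower segment x·R_p = 40.59 MΩ; upper segment (1−x)·R_p = 19.81 MΩ.
Lower segment in parallel with the load: 40.59 ‖ 24.4 = 15.24 MΩ.
V_out = 26.9 × 15.24/(19.81 + 15.24) = 11.70 V.
(Unloaded: V_out = x·V_CC = 18.1 V.)

V_out ≈ 11.7 V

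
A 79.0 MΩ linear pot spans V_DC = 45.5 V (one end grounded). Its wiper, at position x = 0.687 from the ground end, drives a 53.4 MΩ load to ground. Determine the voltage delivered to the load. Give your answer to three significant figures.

V_out ≈ 23.7 V

Lower segment x·R_p = 54.27 MΩ; upper segment (1−x)·R_p = 24.73 MΩ.
(x·R_p) ‖ R_L = 26.92 MΩ.
Then V_out = V_DC · 26.92/(24.73 + 26.92) = 23.71 V.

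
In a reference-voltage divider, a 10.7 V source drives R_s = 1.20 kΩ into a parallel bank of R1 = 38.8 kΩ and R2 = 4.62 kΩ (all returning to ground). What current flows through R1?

I ≈ 0.214 mA

Parallel bank: R_p = 1/(1/38.8 + 1/4.62) = 4.128 kΩ.
Node voltage V_A = V_DC · R_p/(R_s + R_p) = 10.7 × 0.7748 = 8.290 V.
I(R1) = V_A / R1 = 8.290/38.8 = 0.2137 mA.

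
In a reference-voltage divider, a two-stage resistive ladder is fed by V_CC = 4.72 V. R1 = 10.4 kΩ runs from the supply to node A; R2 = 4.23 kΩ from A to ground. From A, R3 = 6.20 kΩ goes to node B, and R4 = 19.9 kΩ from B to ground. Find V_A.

V_A ≈ 1.22 V

The second stage (R3 + R4 = 26.10 kΩ) loads node A in parallel with R2.
R2 ‖ (R3+R4) = 3.640 kΩ.
So V_A = 4.72 × 0.2593 = 1.224 V.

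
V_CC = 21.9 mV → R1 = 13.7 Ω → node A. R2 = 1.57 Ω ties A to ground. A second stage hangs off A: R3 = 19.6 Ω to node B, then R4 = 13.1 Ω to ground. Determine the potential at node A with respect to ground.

V_A ≈ 2.16 mV

Node A sees R2 in parallel with the series input of stage 2, R3 + R4 = 32.70 Ω.
R2 ‖ (R3+R4) = 1.498 Ω.
First divider: V_A = V_CC · 1.498/(13.7 + 1.498) = 2.159 mV.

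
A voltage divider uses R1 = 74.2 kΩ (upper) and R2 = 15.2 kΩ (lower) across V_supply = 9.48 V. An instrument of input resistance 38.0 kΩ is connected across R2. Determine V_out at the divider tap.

V_out ≈ 1.21 V

The load sits in parallel with R2, giving an effective lower resistance R2' = R2·R_L/(R2+R_L) = 10.86 kΩ.
Then V_out = V_supply · R2'/(R1 + R2') = 9.48 × 10.86/85.06 = 1.210 V.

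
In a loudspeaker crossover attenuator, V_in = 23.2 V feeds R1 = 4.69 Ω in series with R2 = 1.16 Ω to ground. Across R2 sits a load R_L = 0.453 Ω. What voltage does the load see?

R2 ‖ R_L = (1.16 × 0.453)/(1.16 + 0.453) = 0.3258 Ω.
Then V_out = V_in · R2'/(R1 + R2') = 23.2 × 0.3258/5.016 = 1.507 V.

V_out ≈ 1.51 V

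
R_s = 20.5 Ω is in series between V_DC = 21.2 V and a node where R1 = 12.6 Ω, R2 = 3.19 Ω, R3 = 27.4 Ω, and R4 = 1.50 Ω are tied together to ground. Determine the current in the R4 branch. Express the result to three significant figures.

I ≈ 0.602 A

Parallel bank: R_p = 1/(1/12.6 + 1/3.19 + 1/27.4 + 1/1.50) = 0.9124 Ω.
Node voltage V_A = V_DC · R_p/(R_s + R_p) = 21.2 × 0.04261 = 0.9034 V.
I(R4) = V_A / R4 = 0.9034/1.50 = 0.6022 A.
(Equivalently: I_total = 0.9901 A, then current-divider fraction G_k/ΣG = 0.6083.)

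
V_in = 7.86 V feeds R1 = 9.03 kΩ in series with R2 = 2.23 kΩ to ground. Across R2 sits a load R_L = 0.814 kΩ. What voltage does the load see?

V_out ≈ 0.487 V

First combine the lower leg with the load: R2 ‖ R_L = 0.5963 kΩ.
Voltage divider with the loaded lower leg: V_out = 7.86 × 0.5963/(9.03 + 0.5963) = 7.86 × 0.06195 = 0.4869 V.
(Unloaded it would be 1.56 V; the load pulls it down.)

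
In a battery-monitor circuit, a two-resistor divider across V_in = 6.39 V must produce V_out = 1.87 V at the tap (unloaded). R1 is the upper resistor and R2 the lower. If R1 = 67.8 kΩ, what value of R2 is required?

R2 ≈ 28.1 kΩ

The divider ratio is R2/(R1+R2) = 1.87/6.39 = 0.2926.
Rearranging, R2 = R1·k/(1−k) = 67.8 × 0.4137 = 28.05 kΩ.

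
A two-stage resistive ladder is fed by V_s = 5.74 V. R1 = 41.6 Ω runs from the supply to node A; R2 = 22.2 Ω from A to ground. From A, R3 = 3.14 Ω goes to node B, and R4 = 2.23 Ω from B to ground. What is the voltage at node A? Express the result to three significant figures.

The second stage (R3 + R4 = 5.370 Ω) loads node A in parallel with R2.
R2 ‖ (R3+R4) = 4.324 Ω.
First divider: V_A = V_s · 4.324/(41.6 + 4.324) = 0.5405 V.

V_A ≈ 0.540 V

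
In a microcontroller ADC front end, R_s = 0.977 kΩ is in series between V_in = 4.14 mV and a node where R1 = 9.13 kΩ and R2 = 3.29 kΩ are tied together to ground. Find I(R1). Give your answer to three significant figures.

I ≈ 0.323 µA

Combine the parallel branches: R_p = (1/9.13 + 1/3.29)⁻¹ = 2.418 kΩ.
V_A by voltage divider: V_A = 4.14 × 2.418/(0.977 + 2.418) = 2.949 mV.
I(R1) = V_A / R1 = 2.949/9.13 = 0.3230 µA.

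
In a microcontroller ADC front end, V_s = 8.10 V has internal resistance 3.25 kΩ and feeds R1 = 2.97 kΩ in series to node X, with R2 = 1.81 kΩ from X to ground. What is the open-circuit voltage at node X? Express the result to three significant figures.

R1' = 3.25 + 2.97 = 6.220 kΩ (source resistance + R1).
Open-circuit (no load on X): V_th = V_s · R2/(R1' + R2) = 8.10 × 1.81/(6.220 + 1.81) = 1.826 V.

V_th ≈ 1.83 V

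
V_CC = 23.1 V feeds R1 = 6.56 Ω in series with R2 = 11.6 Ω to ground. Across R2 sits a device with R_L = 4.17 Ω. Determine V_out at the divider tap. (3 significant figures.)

The load sits in parallel with R2, giving an effective lower resistance R2' = R2·R_L/(R2+R_L) = 3.067 Ω.
Now apply the divider: V_out = 23.1 × 0.3186 = 7.360 V.

V_out ≈ 7.36 V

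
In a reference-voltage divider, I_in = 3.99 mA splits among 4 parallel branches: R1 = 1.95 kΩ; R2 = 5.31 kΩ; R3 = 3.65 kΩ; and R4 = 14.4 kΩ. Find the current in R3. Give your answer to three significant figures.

Conductances: ΣG = 1/1.95 + 1/5.31 + 1/3.65 + 1/14.4 = 1.045 (1/kΩ).
By the current-divider rule, I = I_in · G_k/ΣG = 3.99 × 0.2623 = 1.047 mA.

I ≈ 1.05 mA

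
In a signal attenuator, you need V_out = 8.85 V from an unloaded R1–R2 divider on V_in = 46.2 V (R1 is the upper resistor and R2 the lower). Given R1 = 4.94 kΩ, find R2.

The divider ratio is R2/(R1+R2) = 8.85/46.2 = 0.1916.
So R2 = R1 · V_out/(V_in − V_out) = 4.94 × 8.85/(46.2 − 8.85) = 4.94 × 0.2369 = 1.171 kΩ.

R2 ≈ 1.17 kΩ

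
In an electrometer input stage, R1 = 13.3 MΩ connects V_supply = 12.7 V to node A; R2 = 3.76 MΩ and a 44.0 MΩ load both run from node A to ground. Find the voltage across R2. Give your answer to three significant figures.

V_out ≈ 2.62 V

R2 ‖ R_L = (3.76 × 44.0)/(3.76 + 44.0) = 3.464 MΩ.
Now apply the divider: V_out = 12.7 × 0.2066 = 2.624 V.
(Unloaded it would be 2.80 V; the load pulls it down.)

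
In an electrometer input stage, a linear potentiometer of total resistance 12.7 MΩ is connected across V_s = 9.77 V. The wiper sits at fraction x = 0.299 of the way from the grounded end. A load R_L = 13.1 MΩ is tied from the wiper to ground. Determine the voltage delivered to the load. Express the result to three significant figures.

V_out ≈ 2.43 V

The pot divides into 8.903 MΩ above the wiper and 3.797 MΩ below.
Lower segment in parallel with the load: 3.797 ‖ 13.1 = 2.944 MΩ.
Loaded-divider output: V_out = 9.77 × 0.2485 = 2.428 V.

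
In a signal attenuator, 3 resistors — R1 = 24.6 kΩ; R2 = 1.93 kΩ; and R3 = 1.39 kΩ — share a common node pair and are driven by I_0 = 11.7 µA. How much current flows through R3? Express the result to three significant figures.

Total conductance ΣG = 1/24.6 + 1/1.93 + 1/1.39 = 1.278 (units of 1/kΩ).
Current divider: I(R3) = I_0 · G_k/ΣG = 11.7 × (0.7194/1.278) = 11.7 × 0.5628 = 6.585 µA.

I ≈ 6.59 µA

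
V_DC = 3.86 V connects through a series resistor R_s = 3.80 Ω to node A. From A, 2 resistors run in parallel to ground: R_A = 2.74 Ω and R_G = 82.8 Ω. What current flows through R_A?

I ≈ 0.579 A

Equivalent of the parallel group: R_p = 2.652 Ω.
V_A by voltage divider: V_A = 3.86 × 2.652/(3.80 + 2.652) = 1.587 V.
I(R_A) = V_A / R_A = 1.587/2.74 = 0.5791 A.
(Equivalently: I_total = 0.5982 A, then current-divider fraction G_k/ΣG = 0.9680.)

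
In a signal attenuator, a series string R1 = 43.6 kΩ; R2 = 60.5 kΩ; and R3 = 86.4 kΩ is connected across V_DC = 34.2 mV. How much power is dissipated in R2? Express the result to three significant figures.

P ≈ 1.95 nW

Series current I = V_DC/ΣR = 34.2/190.5 = 0.1795 µA.
P = I²R = 0.03223 × 60.5 = 1.950 nW.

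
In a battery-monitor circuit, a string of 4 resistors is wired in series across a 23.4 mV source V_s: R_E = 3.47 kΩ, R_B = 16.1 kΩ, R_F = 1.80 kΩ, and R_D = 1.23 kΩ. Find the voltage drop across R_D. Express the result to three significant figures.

V ≈ 1.27 mV

Total series resistance ΣR = 3.47 + 16.1 + 1.80 + 1.23 = 22.60 kΩ.
Voltage divider: V = V_s · (1.230 / 22.60) = 23.4 × 0.05442 = 1.274 mV.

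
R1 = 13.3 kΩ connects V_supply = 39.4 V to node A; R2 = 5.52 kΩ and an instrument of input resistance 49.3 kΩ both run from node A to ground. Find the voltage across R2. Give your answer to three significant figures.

First combine the lower leg with the load: R2 ‖ R_L = 4.964 kΩ.
Now apply the divider: V_out = 39.4 × 0.2718 = 10.71 V.
(Unloaded it would be 11.6 V; the load pulls it down.)

V_out ≈ 10.7 V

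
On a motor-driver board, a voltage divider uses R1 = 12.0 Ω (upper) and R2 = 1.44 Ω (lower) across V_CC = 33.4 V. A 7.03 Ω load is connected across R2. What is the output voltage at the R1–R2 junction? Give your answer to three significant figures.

R2 ‖ R_L = (1.44 × 7.03)/(1.44 + 7.03) = 1.195 Ω.
Now apply the divider: V_out = 33.4 × 0.09058 = 3.025 V.
(Unloaded it would be 3.58 V; the load pulls it down.)

V_out ≈ 3.03 V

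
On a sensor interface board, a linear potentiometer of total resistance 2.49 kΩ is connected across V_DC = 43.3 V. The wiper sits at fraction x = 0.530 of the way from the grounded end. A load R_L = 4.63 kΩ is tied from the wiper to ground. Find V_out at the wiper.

V_out ≈ 20.2 V

The pot divides into 1.170 kΩ above the wiper and 1.320 kΩ below.
(x·R_p) ‖ R_L = 1.027 kΩ.
Loaded-divider output: V_out = 43.3 × 0.4674 = 20.24 V.
(Unloaded: V_out = x·V_DC = 22.9 V.)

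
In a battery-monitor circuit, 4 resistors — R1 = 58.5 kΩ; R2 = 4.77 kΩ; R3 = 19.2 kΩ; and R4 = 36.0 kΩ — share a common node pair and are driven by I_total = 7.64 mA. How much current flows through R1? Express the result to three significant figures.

Conductances: ΣG = 1/58.5 + 1/4.77 + 1/19.2 + 1/36.0 = 0.3066 (1/kΩ).
R1 takes the fraction G_k/ΣG = 0.01709/0.3066 = 0.05575, so I = 7.64 × 0.05575 = 0.4260 mA.

I ≈ 0.426 mA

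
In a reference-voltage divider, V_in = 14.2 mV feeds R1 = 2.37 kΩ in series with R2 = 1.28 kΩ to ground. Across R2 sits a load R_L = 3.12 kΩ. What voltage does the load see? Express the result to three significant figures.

The load sits in parallel with R2, giving an effective lower resistance R2' = R2·R_L/(R2+R_L) = 0.9076 kΩ.
Voltage divider with the loaded lower leg: V_out = 14.2 × 0.9076/(2.37 + 0.9076) = 14.2 × 0.2769 = 3.932 mV.
(Unloaded it would be 4.98 mV; the load pulls it down.)

V_out ≈ 3.93 mV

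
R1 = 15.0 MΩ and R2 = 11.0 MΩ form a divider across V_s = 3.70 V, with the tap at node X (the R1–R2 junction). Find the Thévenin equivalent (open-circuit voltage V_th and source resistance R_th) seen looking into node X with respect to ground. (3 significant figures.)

Open-circuit (no load on X): V_th = V_s · R2/(R1 + R2) = 3.70 × 11.0/(15.00 + 11.0) = 1.565 V.
Looking into X with the source shorted: R_th = R1·R2/(R1+R2) = 15.00 × 11.0/26.00 = 6.346 MΩ.

V_th ≈ 1.57 V, R_th ≈ 6.35 MΩ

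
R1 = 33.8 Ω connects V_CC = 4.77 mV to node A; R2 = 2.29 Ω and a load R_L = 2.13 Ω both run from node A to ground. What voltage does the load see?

V_out ≈ 0.151 mV

First combine the lower leg with the load: R2 ‖ R_L = 1.104 Ω.
Then V_out = V_CC · R2'/(R1 + R2') = 4.77 × 1.104/34.90 = 0.1508 mV.
(Unloaded it would be 0.303 mV; the load pulls it down.)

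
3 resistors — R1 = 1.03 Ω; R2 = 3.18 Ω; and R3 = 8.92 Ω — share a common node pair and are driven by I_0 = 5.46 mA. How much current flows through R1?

Conductances: ΣG = 1/1.03 + 1/3.18 + 1/8.92 = 1.397 (1/Ω).
By the current-divider rule, I = I_0 · G_k/ΣG = 5.46 × 0.6947 = 3.793 mA.

I ≈ 3.79 mA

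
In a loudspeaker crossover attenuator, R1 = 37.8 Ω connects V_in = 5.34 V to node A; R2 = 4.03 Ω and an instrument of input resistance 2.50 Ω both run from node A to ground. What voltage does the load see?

V_out ≈ 0.209 V

The load sits in parallel with R2, giving an effective lower resistance R2' = R2·R_L/(R2+R_L) = 1.543 Ω.
Then V_out = V_in · R2'/(R1 + R2') = 5.34 × 1.543/39.34 = 0.2094 V.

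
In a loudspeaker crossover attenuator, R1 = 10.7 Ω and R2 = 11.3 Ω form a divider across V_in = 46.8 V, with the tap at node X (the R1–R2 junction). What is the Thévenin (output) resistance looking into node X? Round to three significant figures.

Looking into X with the source shorted: R_th = R1·R2/(R1+R2) = 10.70 × 11.3/22.00 = 5.496 Ω.

R_th ≈ 5.50 Ω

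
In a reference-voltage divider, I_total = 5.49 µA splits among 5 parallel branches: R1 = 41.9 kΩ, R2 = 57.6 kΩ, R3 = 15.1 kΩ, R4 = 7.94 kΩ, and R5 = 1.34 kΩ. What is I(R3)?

I ≈ 0.371 µA

ΣG = 1/41.9 + 1/57.6 + 1/15.1 + 1/7.94 + 1/1.34 = 0.9797.
R3 takes the fraction G_k/ΣG = 0.06623/0.9797 = 0.06760, so I = 5.49 × 0.06760 = 0.3711 µA.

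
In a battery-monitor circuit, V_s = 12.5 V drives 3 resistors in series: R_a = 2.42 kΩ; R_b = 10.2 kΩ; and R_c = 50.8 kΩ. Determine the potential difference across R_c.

V ≈ 10.0 V

Series total: ΣR = 2.42 + 10.2 + 50.8 = 63.42 kΩ.
Voltage divider: V = V_s · (50.80 / 63.42) = 12.5 × 0.8010 = 10.01 V.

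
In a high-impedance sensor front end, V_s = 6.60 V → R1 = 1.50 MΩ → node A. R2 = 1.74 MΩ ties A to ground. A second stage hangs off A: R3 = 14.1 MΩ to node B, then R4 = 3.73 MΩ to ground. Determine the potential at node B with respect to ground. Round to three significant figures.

V_B ≈ 0.709 V

Node A sees R2 in parallel with the series input of stage 2, R3 + R4 = 17.83 MΩ.
R2 ‖ (R3+R4) = 1.585 MΩ.
V_A = 6.60 × 1.585/(1.50 + 1.585) = 3.391 V.
Stage 2 is unloaded, so V_B = V_A · R4/(R3+R4) = 3.391 × 3.73/17.83 = 0.7094 V.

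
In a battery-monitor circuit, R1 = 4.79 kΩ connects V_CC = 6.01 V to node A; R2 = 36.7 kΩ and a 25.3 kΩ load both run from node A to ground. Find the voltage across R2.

R2 ‖ R_L = (36.7 × 25.3)/(36.7 + 25.3) = 14.98 kΩ.
Voltage divider with the loaded lower leg: V_out = 6.01 × 14.98/(4.79 + 14.98) = 6.01 × 0.7577 = 4.554 V.

V_out ≈ 4.55 V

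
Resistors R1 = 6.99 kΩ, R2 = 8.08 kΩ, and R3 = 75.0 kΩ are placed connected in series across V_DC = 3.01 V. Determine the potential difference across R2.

V ≈ 0.270 V

ΣR = 6.99 + 8.08 + 75.0 = 90.07 kΩ.
By the voltage-divider rule, V = 3.01 × 8.080/90.07 = 0.2700 V.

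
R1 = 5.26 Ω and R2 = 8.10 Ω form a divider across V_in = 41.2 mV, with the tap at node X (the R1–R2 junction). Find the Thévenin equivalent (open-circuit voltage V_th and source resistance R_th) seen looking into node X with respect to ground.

Open-circuit (no load on X): V_th = V_in · R2/(R1 + R2) = 41.2 × 8.10/(5.260 + 8.10) = 24.98 mV.
With V_in suppressed (replaced by a short), R_th = R1 ‖ R2 = (5.260 × 8.10)/(5.260 + 8.10) = 3.189 Ω.

V_th ≈ 25.0 mV, R_th ≈ 3.19 Ω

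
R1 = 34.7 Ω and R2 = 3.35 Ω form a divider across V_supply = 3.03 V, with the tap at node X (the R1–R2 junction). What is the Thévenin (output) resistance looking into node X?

R_th ≈ 3.06 Ω

Looking into X with the source shorted: R_th = R1·R2/(R1+R2) = 34.70 × 3.35/38.05 = 3.055 Ω.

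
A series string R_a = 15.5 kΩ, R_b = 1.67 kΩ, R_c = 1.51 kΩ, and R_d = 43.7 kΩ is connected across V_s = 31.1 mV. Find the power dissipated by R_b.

P ≈ 0.415 nW

ΣR = 62.38 kΩ → I = 31.1/62.38 = 0.4986 µA.
P(R_b) = I²·R_b = (0.4986)² × 1.67 = 0.4151 nW.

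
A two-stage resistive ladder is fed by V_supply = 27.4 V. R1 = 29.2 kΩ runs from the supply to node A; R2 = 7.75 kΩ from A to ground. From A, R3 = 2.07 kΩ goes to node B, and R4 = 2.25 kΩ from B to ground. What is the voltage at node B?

V_B ≈ 1.24 V

Node A sees R2 in parallel with the series input of stage 2, R3 + R4 = 4.320 kΩ.
R2 ‖ (R3+R4) = 2.774 kΩ.
V_A = 27.4 × 2.774/(29.2 + 2.774) = 2.377 V.
V_B = V_A × 0.5208 = 1.238 V.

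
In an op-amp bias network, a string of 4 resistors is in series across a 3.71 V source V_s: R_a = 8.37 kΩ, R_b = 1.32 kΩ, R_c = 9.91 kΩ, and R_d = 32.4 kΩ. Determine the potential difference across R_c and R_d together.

V ≈ 3.02 V

ΣR = 8.37 + 1.32 + 9.91 + 32.4 = 52.00 kΩ.
R_{R_c..R_d} = 9.91 + 32.4 = 42.31 kΩ.
By the voltage-divider rule, V = 3.71 × 42.31/52.00 = 3.019 V.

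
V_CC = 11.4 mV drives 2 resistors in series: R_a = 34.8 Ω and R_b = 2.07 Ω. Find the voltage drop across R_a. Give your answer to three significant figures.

Series total: ΣR = 34.8 + 2.07 = 36.87 Ω.
Voltage divider: V = V_CC · (34.80 / 36.87) = 11.4 × 0.9439 = 10.76 mV.

V ≈ 10.8 mV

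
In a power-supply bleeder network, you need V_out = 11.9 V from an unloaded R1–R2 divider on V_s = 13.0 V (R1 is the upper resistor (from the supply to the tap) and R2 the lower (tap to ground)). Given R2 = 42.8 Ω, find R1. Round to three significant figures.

R1 ≈ 3.96 Ω

The divider ratio is R2/(R1+R2) = 11.9/13.0 = 0.9154.
So R1 = R2 · (V_s/V_out − 1) = 42.8 × (13.0/11.9 − 1) = 42.8 × 0.09244 = 3.956 Ω.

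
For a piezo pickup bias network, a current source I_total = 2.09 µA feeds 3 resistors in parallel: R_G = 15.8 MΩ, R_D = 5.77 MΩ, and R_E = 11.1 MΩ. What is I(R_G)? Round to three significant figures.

I ≈ 0.405 µA

Conductances: ΣG = 1/15.8 + 1/5.77 + 1/11.1 = 0.3267 (1/MΩ).
Current divider: I(R_G) = I_total · G_k/ΣG = 2.09 × (0.06329/0.3267) = 2.09 × 0.1937 = 0.4049 µA.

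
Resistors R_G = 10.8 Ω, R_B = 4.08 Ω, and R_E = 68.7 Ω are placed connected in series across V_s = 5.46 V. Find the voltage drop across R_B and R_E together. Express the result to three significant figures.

ΣR = 10.8 + 4.08 + 68.7 = 83.58 Ω.
R_{R_B..R_E} = 4.08 + 68.7 = 72.78 Ω.
V = V_s · R/ΣR = 5.46 × 0.8708 = 4.754 V.

V ≈ 4.75 V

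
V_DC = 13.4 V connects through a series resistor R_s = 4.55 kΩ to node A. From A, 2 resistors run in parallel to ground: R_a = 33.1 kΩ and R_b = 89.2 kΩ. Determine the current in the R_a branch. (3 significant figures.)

I ≈ 0.341 mA

Parallel bank: R_p = 1/(1/33.1 + 1/89.2) = 24.14 kΩ.
V_A = 13.4 × 24.14/28.69 = 11.27 V.
Branch current I = V_A/R_a = 11.27/33.1 = 0.3406 mA.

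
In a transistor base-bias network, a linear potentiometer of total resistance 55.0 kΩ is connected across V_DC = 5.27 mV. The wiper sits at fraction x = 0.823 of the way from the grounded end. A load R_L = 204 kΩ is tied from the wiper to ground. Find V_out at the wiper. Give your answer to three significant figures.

V_out ≈ 4.17 mV

The pot divides into 9.735 kΩ above the wiper and 45.27 kΩ below.
Lower segment in parallel with the load: 45.27 ‖ 204 = 37.05 kΩ.
Loaded-divider output: V_out = 5.27 × 0.7919 = 4.173 mV.
(Unloaded: V_out = x·V_DC = 4.34 mV.)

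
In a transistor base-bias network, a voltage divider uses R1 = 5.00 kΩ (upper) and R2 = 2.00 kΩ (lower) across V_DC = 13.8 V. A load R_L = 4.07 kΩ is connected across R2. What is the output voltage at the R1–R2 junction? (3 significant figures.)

R2 ‖ R_L = (2.00 × 4.07)/(2.00 + 4.07) = 1.341 kΩ.
Now apply the divider: V_out = 13.8 × 0.2115 = 2.918 V.

V_out ≈ 2.92 V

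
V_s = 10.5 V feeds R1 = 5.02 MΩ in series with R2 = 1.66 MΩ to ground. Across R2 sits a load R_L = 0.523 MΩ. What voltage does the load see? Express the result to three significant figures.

V_out ≈ 0.771 V

First combine the lower leg with the load: R2 ‖ R_L = 0.3977 MΩ.
Then V_out = V_s · R2'/(R1 + R2') = 10.5 × 0.3977/5.418 = 0.7708 V.
(Unloaded it would be 2.61 V; the load pulls it down.)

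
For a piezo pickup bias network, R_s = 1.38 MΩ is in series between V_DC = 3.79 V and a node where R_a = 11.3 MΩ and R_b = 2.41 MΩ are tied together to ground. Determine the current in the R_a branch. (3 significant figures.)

I ≈ 0.198 µA

Equivalent of the parallel group: R_p = 1.986 MΩ.
Node voltage V_A = V_DC · R_p/(R_s + R_p) = 3.79 × 0.5901 = 2.236 V.
Branch current I = V_A/R_a = 2.236/11.3 = 0.1979 µA.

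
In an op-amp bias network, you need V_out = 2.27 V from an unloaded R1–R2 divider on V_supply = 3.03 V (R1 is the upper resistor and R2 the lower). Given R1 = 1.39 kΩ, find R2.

Required fraction k = V_out/V_supply = 0.7492.
So R2 = R1 · V_out/(V_supply − V_out) = 1.39 × 2.27/(3.03 − 2.27) = 1.39 × 2.987 = 4.152 kΩ.

R2 ≈ 4.15 kΩ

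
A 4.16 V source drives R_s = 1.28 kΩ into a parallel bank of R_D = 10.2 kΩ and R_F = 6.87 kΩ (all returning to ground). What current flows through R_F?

Parallel bank: R_p = 1/(1/10.2 + 1/6.87) = 4.105 kΩ.
Node voltage V_A = V_in · R_p/(R_s + R_p) = 4.16 × 0.7623 = 3.171 V.
I(R_F) = V_A / R_F = 3.171/6.87 = 0.4616 mA.

I ≈ 0.462 mA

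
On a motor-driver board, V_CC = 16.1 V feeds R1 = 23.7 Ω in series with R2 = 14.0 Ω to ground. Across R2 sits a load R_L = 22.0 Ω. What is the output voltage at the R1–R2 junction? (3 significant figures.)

V_out ≈ 4.27 V

The load sits in parallel with R2, giving an effective lower resistance R2' = R2·R_L/(R2+R_L) = 8.556 Ω.
Then V_out = V_CC · R2'/(R1 + R2') = 16.1 × 8.556/32.26 = 4.270 V.
(Unloaded it would be 5.98 V; the load pulls it down.)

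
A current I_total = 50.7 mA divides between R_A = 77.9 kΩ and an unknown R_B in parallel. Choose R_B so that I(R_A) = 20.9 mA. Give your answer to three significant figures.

R_B ≈ 54.6 kΩ

Two-branch current divider: I_A = I_total · R_B/(R_A + R_B).
20.9/50.7 = R_B/(R_A + R_B) → R_B = R_A · (0.4122)/(1 − 0.4122) = 77.9 × 0.7013 = 54.63 kΩ.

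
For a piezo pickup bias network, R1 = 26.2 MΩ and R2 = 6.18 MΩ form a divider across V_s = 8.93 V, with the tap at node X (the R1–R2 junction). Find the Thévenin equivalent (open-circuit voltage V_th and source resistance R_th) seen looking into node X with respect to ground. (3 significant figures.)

V_th ≈ 1.70 V, R_th ≈ 5.00 MΩ

With X open, the divider is unloaded: V_th = 8.93 × 6.18/32.38 = 1.704 V.
Looking into X with the source shorted: R_th = R1·R2/(R1+R2) = 26.20 × 6.18/32.38 = 5.000 MΩ.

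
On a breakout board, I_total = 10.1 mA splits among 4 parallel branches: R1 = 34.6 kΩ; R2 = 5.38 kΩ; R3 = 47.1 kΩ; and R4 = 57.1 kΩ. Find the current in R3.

I ≈ 0.846 mA

ΣG = 1/34.6 + 1/5.38 + 1/47.1 + 1/57.1 = 0.2535.
By the current-divider rule, I = I_total · G_k/ΣG = 10.1 × 0.08375 = 0.8458 mA.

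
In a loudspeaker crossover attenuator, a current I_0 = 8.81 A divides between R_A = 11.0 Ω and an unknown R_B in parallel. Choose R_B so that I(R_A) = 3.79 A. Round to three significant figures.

R_B ≈ 8.30 Ω

In a two-way split, I_A/I_0 = R_B/(R_A + R_B).
With f = 0.4302, R_B = R_A · f/(1−f) = 11.0 × 0.7550 = 8.305 Ω.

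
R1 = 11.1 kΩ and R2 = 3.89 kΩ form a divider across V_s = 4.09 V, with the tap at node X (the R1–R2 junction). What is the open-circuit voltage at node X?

Open-circuit (no load on X): V_th = V_s · R2/(R1 + R2) = 4.09 × 3.89/(11.10 + 3.89) = 1.061 V.

V_th ≈ 1.06 V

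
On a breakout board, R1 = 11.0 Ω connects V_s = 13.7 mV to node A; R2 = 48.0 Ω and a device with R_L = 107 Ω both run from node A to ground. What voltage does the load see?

The load sits in parallel with R2, giving an effective lower resistance R2' = R2·R_L/(R2+R_L) = 33.14 Ω.
Now apply the divider: V_out = 13.7 × 0.7508 = 10.29 mV.
(Unloaded it would be 11.1 mV; the load pulls it down.)

V_out ≈ 10.3 mV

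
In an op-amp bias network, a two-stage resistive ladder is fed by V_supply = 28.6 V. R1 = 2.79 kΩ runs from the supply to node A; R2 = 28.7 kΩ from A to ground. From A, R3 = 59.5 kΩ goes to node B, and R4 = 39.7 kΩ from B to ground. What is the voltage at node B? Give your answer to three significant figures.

V_B ≈ 10.2 V

The second stage (R3 + R4 = 99.20 kΩ) loads node A in parallel with R2.
R2 ‖ (R3+R4) = 22.26 kΩ.
So V_A = 28.6 × 0.8886 = 25.41 V.
V_B = V_A × 0.4002 = 10.17 V.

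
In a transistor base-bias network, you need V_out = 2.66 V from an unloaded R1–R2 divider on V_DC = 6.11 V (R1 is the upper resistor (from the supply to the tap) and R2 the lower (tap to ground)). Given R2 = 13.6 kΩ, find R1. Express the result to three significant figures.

V_out/V_DC = R2/(R1+R2) = 0.4354.
R1 = R2·(1/k − 1) = 13.6 × 1.297 = 17.64 kΩ.

R1 ≈ 17.6 kΩ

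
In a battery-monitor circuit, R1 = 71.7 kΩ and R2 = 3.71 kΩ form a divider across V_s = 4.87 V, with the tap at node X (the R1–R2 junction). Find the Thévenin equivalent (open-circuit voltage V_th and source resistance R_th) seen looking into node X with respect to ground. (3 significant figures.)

V_th ≈ 0.240 V, R_th ≈ 3.53 kΩ

V_th is the unloaded tap voltage: V_s · R2/(R1+R2) = 4.87 × 0.04920 = 0.2396 V.
Looking into X with the source shorted: R_th = R1·R2/(R1+R2) = 71.70 × 3.71/75.41 = 3.527 kΩ.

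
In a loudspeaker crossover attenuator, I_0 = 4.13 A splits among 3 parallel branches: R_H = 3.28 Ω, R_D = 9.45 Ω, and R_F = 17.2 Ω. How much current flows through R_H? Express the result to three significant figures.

Total conductance ΣG = 1/3.28 + 1/9.45 + 1/17.2 = 0.4688 (units of 1/Ω).
By the current-divider rule, I = I_0 · G_k/ΣG = 4.13 × 0.6503 = 2.686 A.

I ≈ 2.69 A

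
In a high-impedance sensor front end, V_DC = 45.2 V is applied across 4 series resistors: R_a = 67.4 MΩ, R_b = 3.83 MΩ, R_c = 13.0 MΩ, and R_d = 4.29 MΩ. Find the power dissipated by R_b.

Series current I = V_DC/ΣR = 45.2/88.52 = 0.5106 µA.
V(R_b) = I·R = 1.956 V; P = V·I = 1.956 × 0.5106 = 0.9986 µW.

P ≈ 0.999 µW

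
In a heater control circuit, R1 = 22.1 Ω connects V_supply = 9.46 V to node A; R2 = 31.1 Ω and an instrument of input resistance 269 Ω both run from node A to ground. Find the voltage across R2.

R2 ‖ R_L = (31.1 × 269)/(31.1 + 269) = 27.88 Ω.
Now apply the divider: V_out = 9.46 × 0.5578 = 5.277 V.

V_out ≈ 5.28 V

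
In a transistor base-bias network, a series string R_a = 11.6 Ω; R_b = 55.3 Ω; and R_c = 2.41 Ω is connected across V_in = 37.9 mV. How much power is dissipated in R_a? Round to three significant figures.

P ≈ 3.47 µW

The common current is I = 37.9/69.31 = 0.5468 mA.
P = I²R = 0.2990 × 11.6 = 3.469 µW.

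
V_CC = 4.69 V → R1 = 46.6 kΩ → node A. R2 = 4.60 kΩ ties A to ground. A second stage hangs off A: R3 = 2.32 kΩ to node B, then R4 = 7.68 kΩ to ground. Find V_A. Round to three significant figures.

V_A ≈ 0.297 V

The second stage (R3 + R4 = 10.00 kΩ) loads node A in parallel with R2.
R2 ‖ (R3+R4) = 3.151 kΩ.
So V_A = 4.69 × 0.06333 = 0.2970 V.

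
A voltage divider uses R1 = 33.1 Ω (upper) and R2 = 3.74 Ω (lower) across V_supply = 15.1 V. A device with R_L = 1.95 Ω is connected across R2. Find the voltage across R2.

First combine the lower leg with the load: R2 ‖ R_L = 1.282 Ω.
Voltage divider with the loaded lower leg: V_out = 15.1 × 1.282/(33.1 + 1.282) = 15.1 × 0.03728 = 0.5629 V.

V_out ≈ 0.563 V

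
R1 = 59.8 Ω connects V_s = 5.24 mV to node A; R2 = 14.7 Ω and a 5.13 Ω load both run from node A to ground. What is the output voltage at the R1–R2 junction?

V_out ≈ 0.313 mV

The load sits in parallel with R2, giving an effective lower resistance R2' = R2·R_L/(R2+R_L) = 3.803 Ω.
Then V_out = V_s · R2'/(R1 + R2') = 5.24 × 3.803/63.60 = 0.3133 mV.
(Unloaded it would be 1.03 mV; the load pulls it down.)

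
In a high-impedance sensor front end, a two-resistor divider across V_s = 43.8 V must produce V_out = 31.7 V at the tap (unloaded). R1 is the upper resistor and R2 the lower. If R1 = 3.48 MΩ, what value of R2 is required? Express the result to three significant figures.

V_out/V_s = R2/(R1+R2) = 0.7237.
Rearranging, R2 = R1·k/(1−k) = 3.48 × 2.620 = 9.117 MΩ.

R2 ≈ 9.12 MΩ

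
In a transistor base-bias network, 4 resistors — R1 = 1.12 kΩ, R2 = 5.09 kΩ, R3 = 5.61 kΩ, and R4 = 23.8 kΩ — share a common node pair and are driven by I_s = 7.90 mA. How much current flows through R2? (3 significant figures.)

Total conductance ΣG = 1/1.12 + 1/5.09 + 1/5.61 + 1/23.8 = 1.310 (units of 1/kΩ).
Current divider: I(R2) = I_s · G_k/ΣG = 7.90 × (0.1965/1.310) = 7.90 × 0.1500 = 1.185 mA.

I ≈ 1.19 mA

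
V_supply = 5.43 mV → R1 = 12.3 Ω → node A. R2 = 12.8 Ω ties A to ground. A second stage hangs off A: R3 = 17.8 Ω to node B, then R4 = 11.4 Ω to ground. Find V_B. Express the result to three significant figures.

V_B ≈ 0.890 mV

Looking into the second stage from A: R3 + R4 = 29.20 Ω appears in parallel with R2.
R2 ‖ (R3+R4) = 8.899 Ω.
So V_A = 5.43 × 0.4198 = 2.279 mV.
Stage 2 is unloaded, so V_B = V_A · R4/(R3+R4) = 2.279 × 11.4/29.20 = 0.8899 mV.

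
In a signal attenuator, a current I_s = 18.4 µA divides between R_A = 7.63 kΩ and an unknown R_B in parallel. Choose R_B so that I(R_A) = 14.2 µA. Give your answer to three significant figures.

The fraction through R_A equals R_B/(R_A+R_B).
With f = 0.7717, R_B = R_A · f/(1−f) = 7.63 × 3.381 = 25.80 kΩ.

R_B ≈ 25.8 kΩ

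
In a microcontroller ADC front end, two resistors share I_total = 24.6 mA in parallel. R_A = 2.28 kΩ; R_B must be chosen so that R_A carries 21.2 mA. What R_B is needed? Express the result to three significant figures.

R_B ≈ 14.2 kΩ

In a two-way split, I_A/I_total = R_B/(R_A + R_B).
21.2/24.6 = R_B/(R_A + R_B) → R_B = R_A · (0.8618)/(1 − 0.8618) = 2.28 × 6.235 = 14.22 kΩ.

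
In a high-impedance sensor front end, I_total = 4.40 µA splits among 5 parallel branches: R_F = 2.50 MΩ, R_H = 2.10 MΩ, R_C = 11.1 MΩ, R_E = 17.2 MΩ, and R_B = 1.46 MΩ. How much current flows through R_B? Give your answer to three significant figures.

I ≈ 1.76 µA

Conductances: ΣG = 1/2.50 + 1/2.10 + 1/11.1 + 1/17.2 + 1/1.46 = 1.709 (1/MΩ).
R_B takes the fraction G_k/ΣG = 0.6849/1.709 = 0.4007, so I = 4.40 × 0.4007 = 1.763 µA.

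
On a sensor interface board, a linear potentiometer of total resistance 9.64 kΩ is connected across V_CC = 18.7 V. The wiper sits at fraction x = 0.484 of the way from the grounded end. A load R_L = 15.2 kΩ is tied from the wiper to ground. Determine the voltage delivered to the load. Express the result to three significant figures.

Lower segment x·R_p = 4.666 kΩ; upper segment (1−x)·R_p = 4.974 kΩ.
Lower segment in parallel with the load: 4.666 ‖ 15.2 = 3.570 kΩ.
V_out = 18.7 × 3.570/(4.974 + 3.570) = 7.813 V.

V_out ≈ 7.81 V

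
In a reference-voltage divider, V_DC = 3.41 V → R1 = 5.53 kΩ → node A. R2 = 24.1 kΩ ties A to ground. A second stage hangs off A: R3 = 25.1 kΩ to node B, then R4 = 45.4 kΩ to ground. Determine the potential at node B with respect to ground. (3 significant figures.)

Node A sees R2 in parallel with the series input of stage 2, R3 + R4 = 70.50 kΩ.
Effective lower resistance at A: R2 ‖ 70.50 = 17.96 kΩ.
So V_A = 3.41 × 0.7646 = 2.607 V.
Then the unloaded second divider: V_B = V_A × R4/(R3+R4) = 2.607 × 0.6440 = 1.679 V.

V_B ≈ 1.68 V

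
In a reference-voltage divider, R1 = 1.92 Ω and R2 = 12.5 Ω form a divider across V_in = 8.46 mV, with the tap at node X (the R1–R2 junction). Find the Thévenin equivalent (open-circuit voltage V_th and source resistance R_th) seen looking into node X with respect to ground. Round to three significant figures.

V_th ≈ 7.33 mV, R_th ≈ 1.66 Ω

Open-circuit (no load on X): V_th = V_in · R2/(R1 + R2) = 8.46 × 12.5/(1.920 + 12.5) = 7.334 mV.
Looking into X with the source shorted: R_th = R1·R2/(R1+R2) = 1.920 × 12.5/14.42 = 1.664 Ω.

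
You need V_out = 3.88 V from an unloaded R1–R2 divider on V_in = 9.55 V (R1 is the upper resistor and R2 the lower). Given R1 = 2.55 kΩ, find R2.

Required fraction k = V_out/V_in = 0.4063.
R2 = R1 · 0.4063/(1 − 0.4063) = 1.745 kΩ.

R2 ≈ 1.74 kΩ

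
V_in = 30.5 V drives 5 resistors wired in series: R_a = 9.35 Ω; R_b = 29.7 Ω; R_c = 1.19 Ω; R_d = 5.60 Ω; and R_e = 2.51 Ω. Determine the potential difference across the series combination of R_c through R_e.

Total series resistance ΣR = 9.35 + 29.7 + 1.19 + 5.60 + 2.51 = 48.35 Ω.
R_{R_c..R_e} = 1.19 + 5.60 + 2.51 = 9.300 Ω.
V = V_in · R/ΣR = 30.5 × 0.1923 = 5.867 V.

V ≈ 5.87 V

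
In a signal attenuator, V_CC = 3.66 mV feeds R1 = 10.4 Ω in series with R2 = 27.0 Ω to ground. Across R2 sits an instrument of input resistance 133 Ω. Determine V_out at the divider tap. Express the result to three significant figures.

V_out ≈ 2.50 mV

R2 ‖ R_L = (27.0 × 133)/(27.0 + 133) = 22.44 Ω.
Now apply the divider: V_out = 3.66 × 0.6833 = 2.501 mV.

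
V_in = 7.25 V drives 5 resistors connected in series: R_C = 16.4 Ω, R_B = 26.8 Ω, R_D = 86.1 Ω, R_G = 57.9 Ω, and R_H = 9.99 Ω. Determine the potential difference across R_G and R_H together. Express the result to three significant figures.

ΣR = 16.4 + 26.8 + 86.1 + 57.9 + 9.99 = 197.2 Ω.
R_{R_G..R_H} = 57.9 + 9.99 = 67.89 Ω.
By the voltage-divider rule, V = 7.25 × 67.89/197.2 = 2.496 V.

V ≈ 2.50 V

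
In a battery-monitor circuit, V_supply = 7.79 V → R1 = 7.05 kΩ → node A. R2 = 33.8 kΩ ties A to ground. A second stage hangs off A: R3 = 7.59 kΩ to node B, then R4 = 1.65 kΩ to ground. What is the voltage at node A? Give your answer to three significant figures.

V_A ≈ 3.95 V

The second stage (R3 + R4 = 9.240 kΩ) loads node A in parallel with R2.
Effective lower resistance at A: R2 ‖ 9.240 = 7.256 kΩ.
V_A = 7.79 × 7.256/(7.05 + 7.256) = 3.951 V.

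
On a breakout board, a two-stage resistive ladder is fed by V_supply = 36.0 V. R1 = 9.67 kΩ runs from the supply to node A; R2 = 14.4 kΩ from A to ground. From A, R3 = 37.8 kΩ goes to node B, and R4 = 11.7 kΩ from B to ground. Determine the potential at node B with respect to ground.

V_B ≈ 4.56 V

Looking into the second stage from A: R3 + R4 = 49.50 kΩ appears in parallel with R2.
R2 ‖ (R3+R4) = 11.15 kΩ.
V_A = 36.0 × 11.15/(9.67 + 11.15) = 19.28 V.
Then the unloaded second divider: V_B = V_A × R4/(R3+R4) = 19.28 × 0.2364 = 4.558 V.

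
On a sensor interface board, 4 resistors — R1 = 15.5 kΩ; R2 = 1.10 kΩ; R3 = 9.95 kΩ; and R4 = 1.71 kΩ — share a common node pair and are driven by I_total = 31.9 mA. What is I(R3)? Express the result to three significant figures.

I ≈ 1.93 mA

ΣG = 1/15.5 + 1/1.10 + 1/9.95 + 1/1.71 = 1.659.
By the current-divider rule, I = I_total · G_k/ΣG = 31.9 × 0.06058 = 1.933 mA.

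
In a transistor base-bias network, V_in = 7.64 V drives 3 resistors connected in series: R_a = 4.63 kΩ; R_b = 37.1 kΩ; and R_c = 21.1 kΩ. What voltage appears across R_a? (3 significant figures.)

Total series resistance ΣR = 4.63 + 37.1 + 21.1 = 62.83 kΩ.
By the voltage-divider rule, V = 7.64 × 4.630/62.83 = 0.5630 V.

V ≈ 0.563 V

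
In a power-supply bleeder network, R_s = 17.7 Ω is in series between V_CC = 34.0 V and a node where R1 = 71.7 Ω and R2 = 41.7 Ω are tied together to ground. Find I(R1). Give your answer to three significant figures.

I ≈ 0.284 A

Equivalent of the parallel group: R_p = 26.37 Ω.
Node voltage V_A = V_CC · R_p/(R_s + R_p) = 34.0 × 0.5983 = 20.34 V.
I(R1) = V_A / R1 = 20.34/71.7 = 0.2837 A.
(Equivalently: I_total = 0.7716 A, then current-divider fraction G_k/ΣG = 0.3677.)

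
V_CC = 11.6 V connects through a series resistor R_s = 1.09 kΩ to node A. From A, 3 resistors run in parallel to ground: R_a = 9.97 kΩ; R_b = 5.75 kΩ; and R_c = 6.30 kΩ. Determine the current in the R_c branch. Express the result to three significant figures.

Parallel bank: R_p = 1/(1/9.97 + 1/5.75 + 1/6.30) = 2.310 kΩ.
V_A by voltage divider: V_A = 11.6 × 2.310/(1.09 + 2.310) = 7.881 V.
I(R_c) = V_A / R_c = 7.881/6.30 = 1.251 mA.
(Equivalently: I_total = 3.412 mA, then current-divider fraction G_k/ΣG = 0.3666.)

I ≈ 1.25 mA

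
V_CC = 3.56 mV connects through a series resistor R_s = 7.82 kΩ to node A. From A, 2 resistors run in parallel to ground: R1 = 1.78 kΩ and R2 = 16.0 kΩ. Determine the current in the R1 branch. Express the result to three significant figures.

Equivalent of the parallel group: R_p = 1.602 kΩ.
Node voltage V_A = V_CC · R_p/(R_s + R_p) = 3.56 × 0.1700 = 0.6052 mV.
Branch current I = V_A/R1 = 0.6052/1.78 = 0.3400 µA.

I ≈ 0.340 µA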